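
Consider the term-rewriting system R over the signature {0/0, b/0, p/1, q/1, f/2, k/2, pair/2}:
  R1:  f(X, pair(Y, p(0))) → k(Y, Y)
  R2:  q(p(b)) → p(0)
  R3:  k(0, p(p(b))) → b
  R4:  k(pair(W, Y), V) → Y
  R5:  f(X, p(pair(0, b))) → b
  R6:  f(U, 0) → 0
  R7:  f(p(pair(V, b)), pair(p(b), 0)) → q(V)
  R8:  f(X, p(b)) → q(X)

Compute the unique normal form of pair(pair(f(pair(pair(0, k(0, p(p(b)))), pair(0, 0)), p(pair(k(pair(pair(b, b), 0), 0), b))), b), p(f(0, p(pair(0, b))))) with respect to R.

1. pair(pair(f(pair(pair(0, k(0, p(p(b)))), pair(0, 0)), p(pair(k(pair(pair(b, b), 0), 0), b))), b), p(f(0, p(pair(0, b)))))  →  pair(pair(f(pair(pair(0, b), pair(0, 0)), p(pair(k(pair(pair(b, b), 0), 0), b))), b), p(f(0, p(pair(0, b)))))   [R3 at 1.1.1.1.2]
2. pair(pair(f(pair(pair(0, b), pair(0, 0)), p(pair(k(pair(pair(b, b), 0), 0), b))), b), p(f(0, p(pair(0, b)))))  →  pair(pair(f(pair(pair(0, b), pair(0, 0)), p(pair(0, b))), b), p(f(0, p(pair(0, b)))))   [R4 at 1.1.2.1.1]
3. pair(pair(f(pair(pair(0, b), pair(0, 0)), p(pair(0, b))), b), p(f(0, p(pair(0, b)))))  →  pair(pair(b, b), p(f(0, p(pair(0, b)))))   [R5 at 1.1]
4. pair(pair(b, b), p(f(0, p(pair(0, b)))))  →  pair(pair(b, b), p(b))   [R5 at 2.1]

pair(pair(b, b), p(b))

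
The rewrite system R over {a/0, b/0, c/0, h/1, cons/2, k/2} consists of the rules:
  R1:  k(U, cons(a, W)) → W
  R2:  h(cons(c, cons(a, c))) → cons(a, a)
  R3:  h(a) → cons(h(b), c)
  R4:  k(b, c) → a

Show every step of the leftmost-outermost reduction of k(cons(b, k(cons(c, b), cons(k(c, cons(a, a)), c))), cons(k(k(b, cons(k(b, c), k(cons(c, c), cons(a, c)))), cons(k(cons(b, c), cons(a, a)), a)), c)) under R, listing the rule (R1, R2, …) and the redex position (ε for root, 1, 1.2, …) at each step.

c

1. k(cons(b, k(cons(c, b), cons(k(c, cons(a, a)), c))), cons(k(k(b, cons(k(b, c), k(cons(c, c), cons(a, c)))), cons(k(cons(b, c), cons(a, a)), a)), c))  →  k(cons(b, k(cons(c, b), cons(a, c))), cons(k(k(b, cons(k(b, c), k(cons(c, c), cons(a, c)))), cons(k(cons(b, c), cons(a, a)), a)), c))   [R1 at 1.2.2.1]
2. k(cons(b, k(cons(c, b), cons(a, c))), cons(k(k(b, cons(k(b, c), k(cons(c, c), cons(a, c)))), cons(k(cons(b, c), cons(a, a)), a)), c))  →  k(cons(b, c), cons(k(k(b, cons(k(b, c), k(cons(c, c), cons(a, c)))), cons(k(cons(b, c), cons(a, a)), a)), c))   [R1 at 1.2]
3. k(cons(b, c), cons(k(k(b, cons(k(b, c), k(cons(c, c), cons(a, c)))), cons(k(cons(b, c), cons(a, a)), a)), c))  →  k(cons(b, c), cons(k(k(b, cons(a, k(cons(c, c), cons(a, c)))), cons(k(cons(b, c), cons(a, a)), a)), c))   [R4 at 2.1.1.2.1]
4. k(cons(b, c), cons(k(k(b, cons(a, k(cons(c, c), cons(a, c)))), cons(k(cons(b, c), cons(a, a)), a)), c))  →  k(cons(b, c), cons(k(k(cons(c, c), cons(a, c)), cons(k(cons(b, c), cons(a, a)), a)), c))   [R1 at 2.1.1]
5. k(cons(b, c), cons(k(k(cons(c, c), cons(a, c)), cons(k(cons(b, c), cons(a, a)), a)), c))  →  k(cons(b, c), cons(k(c, cons(k(cons(b, c), cons(a, a)), a)), c))   [R1 at 2.1.1]
6. k(cons(b, c), cons(k(c, cons(k(cons(b, c), cons(a, a)), a)), c))  →  k(cons(b, c), cons(k(c, cons(a, a)), c))   [R1 at 2.1.2.1]
7. k(cons(b, c), cons(k(c, cons(a, a)), c))  →  k(cons(b, c), cons(a, c))   [R1 at 2.1]
8. k(cons(b, c), cons(a, c))  →  c   [R1 at ε]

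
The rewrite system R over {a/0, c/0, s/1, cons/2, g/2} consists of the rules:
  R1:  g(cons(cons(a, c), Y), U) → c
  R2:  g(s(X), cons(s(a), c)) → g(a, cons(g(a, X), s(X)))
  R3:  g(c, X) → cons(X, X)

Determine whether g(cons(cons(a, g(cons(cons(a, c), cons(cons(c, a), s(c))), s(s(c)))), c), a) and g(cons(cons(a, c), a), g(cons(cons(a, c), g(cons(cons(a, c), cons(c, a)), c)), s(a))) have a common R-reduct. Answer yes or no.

yes — NF(t₁) = c, NF(t₂) = c

Reduce t₁ = g(cons(cons(a, g(cons(cons(a, c), cons(cons(c, a), s(c))), s(s(c)))), c), a):
1. g(cons(cons(a, g(cons(cons(a, c), cons(cons(c, a), s(c))), s(s(c)))), c), a)  →  g(cons(cons(a, c), c), a)   [R1 at 1.1.2]
2. g(cons(cons(a, c), c), a)  →  c   [R1 at ε]

Reduce t₂ = g(cons(cons(a, c), a), g(cons(cons(a, c), g(cons(cons(a, c), cons(c, a)), c)), s(a))):
1. g(cons(cons(a, c), a), g(cons(cons(a, c), g(cons(cons(a, c), cons(c, a)), c)), s(a)))  →  c   [R1 at ε]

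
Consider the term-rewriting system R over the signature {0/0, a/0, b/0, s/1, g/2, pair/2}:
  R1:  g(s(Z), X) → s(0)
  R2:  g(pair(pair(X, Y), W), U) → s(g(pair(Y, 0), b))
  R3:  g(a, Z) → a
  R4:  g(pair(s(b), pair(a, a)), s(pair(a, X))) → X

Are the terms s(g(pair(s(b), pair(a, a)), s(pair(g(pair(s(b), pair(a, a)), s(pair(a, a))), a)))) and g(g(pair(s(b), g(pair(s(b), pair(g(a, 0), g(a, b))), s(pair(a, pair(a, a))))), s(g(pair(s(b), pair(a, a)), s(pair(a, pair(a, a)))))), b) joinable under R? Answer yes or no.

no — NF(t₁) = s(a), NF(t₂) = a

Reduce t₁ = s(g(pair(s(b), pair(a, a)), s(pair(g(pair(s(b), pair(a, a)), s(pair(a, a))), a)))):
1. s(g(pair(s(b), pair(a, a)), s(pair(g(pair(s(b), pair(a, a)), s(pair(a, a))), a))))  →  s(g(pair(s(b), pair(a, a)), s(pair(a, a))))   [R4 at 1.2.1.1]
2. s(g(pair(s(b), pair(a, a)), s(pair(a, a))))  →  s(a)   [R4 at 1]

Reduce t₂ = g(g(pair(s(b), g(pair(s(b), pair(g(a, 0), g(a, b))), s(pair(a, pair(a, a))))), s(g(pair(s(b), pair(a, a)), s(pair(a, pair(a, a)))))), b):
1. g(g(pair(s(b), g(pair(s(b), pair(g(a, 0), g(a, b))), s(pair(a, pair(a, a))))), s(g(pair(s(b), pair(a, a)), s(pair(a, pair(a, a)))))), b)  →  g(g(pair(s(b), g(pair(s(b), pair(a, g(a, b))), s(pair(a, pair(a, a))))), s(g(pair(s(b), pair(a, a)), s(pair(a, pair(a, a)))))), b)   [R3 at 1.1.2.1.2.1]
2. g(g(pair(s(b), g(pair(s(b), pair(a, g(a, b))), s(pair(a, pair(a, a))))), s(g(pair(s(b), pair(a, a)), s(pair(a, pair(a, a)))))), b)  →  g(g(pair(s(b), g(pair(s(b), pair(a, a)), s(pair(a, pair(a, a))))), s(g(pair(s(b), pair(a, a)), s(pair(a, pair(a, a)))))), b)   [R3 at 1.1.2.1.2.2]
3. g(g(pair(s(b), g(pair(s(b), pair(a, a)), s(pair(a, pair(a, a))))), s(g(pair(s(b), pair(a, a)), s(pair(a, pair(a, a)))))), b)  →  g(g(pair(s(b), pair(a, a)), s(g(pair(s(b), pair(a, a)), s(pair(a, pair(a, a)))))), b)   [R4 at 1.1.2]
4. g(g(pair(s(b), pair(a, a)), s(g(pair(s(b), pair(a, a)), s(pair(a, pair(a, a)))))), b)  →  g(g(pair(s(b), pair(a, a)), s(pair(a, a))), b)   [R4 at 1.2.1]
5. g(g(pair(s(b), pair(a, a)), s(pair(a, a))), b)  →  g(a, b)   [R4 at 1]
6. g(a, b)  →  a   [R3 at ε]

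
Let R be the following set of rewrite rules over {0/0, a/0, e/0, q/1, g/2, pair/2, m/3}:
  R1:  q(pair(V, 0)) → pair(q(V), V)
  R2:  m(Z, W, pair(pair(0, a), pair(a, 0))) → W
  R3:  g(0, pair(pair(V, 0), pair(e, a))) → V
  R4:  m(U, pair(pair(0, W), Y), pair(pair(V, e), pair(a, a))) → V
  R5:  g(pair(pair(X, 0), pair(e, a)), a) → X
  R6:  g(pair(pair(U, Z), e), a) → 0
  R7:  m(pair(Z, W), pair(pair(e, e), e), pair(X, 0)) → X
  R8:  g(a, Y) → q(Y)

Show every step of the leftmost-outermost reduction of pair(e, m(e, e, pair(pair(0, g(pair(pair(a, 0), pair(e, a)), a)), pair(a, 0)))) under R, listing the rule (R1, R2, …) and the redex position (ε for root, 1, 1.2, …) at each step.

1. pair(e, m(e, e, pair(pair(0, g(pair(pair(a, 0), pair(e, a)), a)), pair(a, 0))))  →  pair(e, m(e, e, pair(pair(0, a), pair(a, 0))))   [R5 at 2.3.1.2]
2. pair(e, m(e, e, pair(pair(0, a), pair(a, 0))))  →  pair(e, e)   [R2 at 2]

pair(e, e)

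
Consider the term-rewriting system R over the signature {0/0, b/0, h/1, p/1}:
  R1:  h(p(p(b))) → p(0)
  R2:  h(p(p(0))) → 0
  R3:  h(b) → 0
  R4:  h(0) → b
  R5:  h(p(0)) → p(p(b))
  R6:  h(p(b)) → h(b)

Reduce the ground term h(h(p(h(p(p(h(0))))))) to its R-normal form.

b

1. h(h(p(h(p(p(h(0)))))))  →  h(h(p(h(p(p(b))))))   [R4 at 1.1.1.1.1.1]
2. h(h(p(h(p(p(b))))))  →  h(h(p(p(0))))   [R1 at 1.1.1]
3. h(h(p(p(0))))  →  h(0)   [R2 at 1]
4. h(0)  →  b   [R4 at ε]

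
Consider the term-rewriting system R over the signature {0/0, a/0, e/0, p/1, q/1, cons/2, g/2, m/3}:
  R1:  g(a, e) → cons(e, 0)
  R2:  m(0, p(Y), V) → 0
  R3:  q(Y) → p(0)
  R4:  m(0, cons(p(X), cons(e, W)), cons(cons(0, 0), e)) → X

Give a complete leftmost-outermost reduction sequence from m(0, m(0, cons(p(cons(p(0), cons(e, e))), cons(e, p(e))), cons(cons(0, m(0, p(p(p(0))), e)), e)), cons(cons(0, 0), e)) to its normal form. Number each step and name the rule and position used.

0

1. m(0, m(0, cons(p(cons(p(0), cons(e, e))), cons(e, p(e))), cons(cons(0, m(0, p(p(p(0))), e)), e)), cons(cons(0, 0), e))  →  m(0, m(0, cons(p(cons(p(0), cons(e, e))), cons(e, p(e))), cons(cons(0, 0), e)), cons(cons(0, 0), e))   [R2 at 2.3.1.2]
2. m(0, m(0, cons(p(cons(p(0), cons(e, e))), cons(e, p(e))), cons(cons(0, 0), e)), cons(cons(0, 0), e))  →  m(0, cons(p(0), cons(e, e)), cons(cons(0, 0), e))   [R4 at 2]
3. m(0, cons(p(0), cons(e, e)), cons(cons(0, 0), e))  →  0   [R4 at ε]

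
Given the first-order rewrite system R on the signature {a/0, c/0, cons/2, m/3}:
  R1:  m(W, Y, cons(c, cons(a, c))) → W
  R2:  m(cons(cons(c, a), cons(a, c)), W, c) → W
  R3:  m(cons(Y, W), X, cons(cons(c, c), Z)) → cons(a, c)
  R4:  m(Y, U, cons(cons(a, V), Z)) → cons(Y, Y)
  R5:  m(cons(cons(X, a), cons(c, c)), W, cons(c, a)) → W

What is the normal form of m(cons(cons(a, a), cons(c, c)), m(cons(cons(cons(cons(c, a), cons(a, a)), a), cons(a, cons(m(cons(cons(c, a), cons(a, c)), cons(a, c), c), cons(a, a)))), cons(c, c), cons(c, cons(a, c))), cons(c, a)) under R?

cons(cons(cons(cons(c, a), cons(a, a)), a), cons(a, cons(cons(a, c), cons(a, a))))

1. m(cons(cons(a, a), cons(c, c)), m(cons(cons(cons(cons(c, a), cons(a, a)), a), cons(a, cons(m(cons(cons(c, a), cons(a, c)), cons(a, c), c), cons(a, a)))), cons(c, c), cons(c, cons(a, c))), cons(c, a))  →  m(cons(cons(cons(cons(c, a), cons(a, a)), a), cons(a, cons(m(cons(cons(c, a), cons(a, c)), cons(a, c), c), cons(a, a)))), cons(c, c), cons(c, cons(a, c)))   [R5 at ε]
2. m(cons(cons(cons(cons(c, a), cons(a, a)), a), cons(a, cons(m(cons(cons(c, a), cons(a, c)), cons(a, c), c), cons(a, a)))), cons(c, c), cons(c, cons(a, c)))  →  cons(cons(cons(cons(c, a), cons(a, a)), a), cons(a, cons(m(cons(cons(c, a), cons(a, c)), cons(a, c), c), cons(a, a))))   [R1 at ε]
3. cons(cons(cons(cons(c, a), cons(a, a)), a), cons(a, cons(m(cons(cons(c, a), cons(a, c)), cons(a, c), c), cons(a, a))))  →  cons(cons(cons(cons(c, a), cons(a, a)), a), cons(a, cons(cons(a, c), cons(a, a))))   [R2 at 2.2.1]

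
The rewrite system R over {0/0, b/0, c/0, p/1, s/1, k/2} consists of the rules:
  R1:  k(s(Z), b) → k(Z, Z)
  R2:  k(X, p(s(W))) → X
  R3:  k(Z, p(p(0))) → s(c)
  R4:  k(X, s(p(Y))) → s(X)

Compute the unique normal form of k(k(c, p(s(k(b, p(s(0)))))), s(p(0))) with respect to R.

s(c)

1. k(k(c, p(s(k(b, p(s(0)))))), s(p(0)))  →  s(k(c, p(s(k(b, p(s(0)))))))   [R4 at ε]
2. s(k(c, p(s(k(b, p(s(0)))))))  →  s(c)   [R2 at 1]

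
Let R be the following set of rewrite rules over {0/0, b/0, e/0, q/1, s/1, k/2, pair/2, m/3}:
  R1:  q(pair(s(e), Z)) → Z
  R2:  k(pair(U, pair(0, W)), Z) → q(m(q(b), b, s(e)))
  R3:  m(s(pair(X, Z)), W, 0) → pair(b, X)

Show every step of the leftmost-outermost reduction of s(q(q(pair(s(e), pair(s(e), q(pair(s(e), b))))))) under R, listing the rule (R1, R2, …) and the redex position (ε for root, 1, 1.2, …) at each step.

1. s(q(q(pair(s(e), pair(s(e), q(pair(s(e), b)))))))  →  s(q(pair(s(e), q(pair(s(e), b)))))   [R1 at 1.1]
2. s(q(pair(s(e), q(pair(s(e), b)))))  →  s(q(pair(s(e), b)))   [R1 at 1]
3. s(q(pair(s(e), b)))  →  s(b)   [R1 at 1]

s(b)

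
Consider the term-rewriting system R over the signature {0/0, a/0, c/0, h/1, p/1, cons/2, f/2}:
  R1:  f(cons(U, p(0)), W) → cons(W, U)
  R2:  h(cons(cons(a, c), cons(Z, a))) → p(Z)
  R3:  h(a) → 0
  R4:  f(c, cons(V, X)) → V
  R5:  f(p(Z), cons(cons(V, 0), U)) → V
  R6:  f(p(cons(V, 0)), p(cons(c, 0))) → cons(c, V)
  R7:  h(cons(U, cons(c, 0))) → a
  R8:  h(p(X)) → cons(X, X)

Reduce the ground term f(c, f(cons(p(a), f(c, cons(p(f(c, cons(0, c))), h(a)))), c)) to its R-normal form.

c

1. f(c, f(cons(p(a), f(c, cons(p(f(c, cons(0, c))), h(a)))), c))  →  f(c, f(cons(p(a), p(f(c, cons(0, c)))), c))   [R4 at 2.1.2]
2. f(c, f(cons(p(a), p(f(c, cons(0, c)))), c))  →  f(c, f(cons(p(a), p(0)), c))   [R4 at 2.1.2.1]
3. f(c, f(cons(p(a), p(0)), c))  →  f(c, cons(c, p(a)))   [R1 at 2]
4. f(c, cons(c, p(a)))  →  c   [R4 at ε]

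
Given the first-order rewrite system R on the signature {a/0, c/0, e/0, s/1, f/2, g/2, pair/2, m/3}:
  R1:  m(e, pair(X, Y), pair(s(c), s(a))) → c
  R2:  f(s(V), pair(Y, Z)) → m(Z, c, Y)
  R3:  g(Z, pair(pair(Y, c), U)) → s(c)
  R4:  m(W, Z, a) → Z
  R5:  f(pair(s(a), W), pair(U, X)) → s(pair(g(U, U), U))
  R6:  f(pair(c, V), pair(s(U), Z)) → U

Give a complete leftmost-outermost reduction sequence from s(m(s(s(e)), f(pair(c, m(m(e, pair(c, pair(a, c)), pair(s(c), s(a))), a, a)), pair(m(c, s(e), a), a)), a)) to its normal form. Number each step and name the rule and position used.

1. s(m(s(s(e)), f(pair(c, m(m(e, pair(c, pair(a, c)), pair(s(c), s(a))), a, a)), pair(m(c, s(e), a), a)), a))  →  s(f(pair(c, m(m(e, pair(c, pair(a, c)), pair(s(c), s(a))), a, a)), pair(m(c, s(e), a), a)))   [R4 at 1]
2. s(f(pair(c, m(m(e, pair(c, pair(a, c)), pair(s(c), s(a))), a, a)), pair(m(c, s(e), a), a)))  →  s(f(pair(c, a), pair(m(c, s(e), a), a)))   [R4 at 1.1.2]
3. s(f(pair(c, a), pair(m(c, s(e), a), a)))  →  s(f(pair(c, a), pair(s(e), a)))   [R4 at 1.2.1]
4. s(f(pair(c, a), pair(s(e), a)))  →  s(e)   [R6 at 1]

s(e)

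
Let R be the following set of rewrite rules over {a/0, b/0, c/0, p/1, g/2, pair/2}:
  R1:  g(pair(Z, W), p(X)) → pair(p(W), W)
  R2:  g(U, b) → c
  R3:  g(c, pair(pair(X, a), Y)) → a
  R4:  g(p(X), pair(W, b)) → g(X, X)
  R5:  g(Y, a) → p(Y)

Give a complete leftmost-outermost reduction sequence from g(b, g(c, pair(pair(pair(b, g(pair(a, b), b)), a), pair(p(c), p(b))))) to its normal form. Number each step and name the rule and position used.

p(b)

1. g(b, g(c, pair(pair(pair(b, g(pair(a, b), b)), a), pair(p(c), p(b)))))  →  g(b, a)   [R3 at 2]
2. g(b, a)  →  p(b)   [R5 at ε]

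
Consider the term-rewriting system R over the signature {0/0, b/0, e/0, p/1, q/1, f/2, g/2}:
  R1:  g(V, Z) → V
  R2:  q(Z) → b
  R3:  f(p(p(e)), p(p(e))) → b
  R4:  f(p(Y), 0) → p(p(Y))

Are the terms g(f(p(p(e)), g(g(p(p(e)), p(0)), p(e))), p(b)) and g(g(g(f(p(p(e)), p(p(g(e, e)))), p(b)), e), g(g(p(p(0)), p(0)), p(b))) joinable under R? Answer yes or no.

yes — NF(t₁) = b, NF(t₂) = b

Reduce t₁ = g(f(p(p(e)), g(g(p(p(e)), p(0)), p(e))), p(b)):
1. g(f(p(p(e)), g(g(p(p(e)), p(0)), p(e))), p(b))  →  f(p(p(e)), g(g(p(p(e)), p(0)), p(e)))   [R1 at ε]
2. f(p(p(e)), g(g(p(p(e)), p(0)), p(e)))  →  f(p(p(e)), g(p(p(e)), p(0)))   [R1 at 2]
3. f(p(p(e)), g(p(p(e)), p(0)))  →  f(p(p(e)), p(p(e)))   [R1 at 2]
4. f(p(p(e)), p(p(e)))  →  b   [R3 at ε]

Reduce t₂ = g(g(g(f(p(p(e)), p(p(g(e, e)))), p(b)), e), g(g(p(p(0)), p(0)), p(b))):
1. g(g(g(f(p(p(e)), p(p(g(e, e)))), p(b)), e), g(g(p(p(0)), p(0)), p(b)))  →  g(g(f(p(p(e)), p(p(g(e, e)))), p(b)), e)   [R1 at ε]
2. g(g(f(p(p(e)), p(p(g(e, e)))), p(b)), e)  →  g(f(p(p(e)), p(p(g(e, e)))), p(b))   [R1 at ε]
3. g(f(p(p(e)), p(p(g(e, e)))), p(b))  →  f(p(p(e)), p(p(g(e, e))))   [R1 at ε]
4. f(p(p(e)), p(p(g(e, e))))  →  f(p(p(e)), p(p(e)))   [R1 at 2.1.1]
5. f(p(p(e)), p(p(e)))  →  b   [R3 at ε]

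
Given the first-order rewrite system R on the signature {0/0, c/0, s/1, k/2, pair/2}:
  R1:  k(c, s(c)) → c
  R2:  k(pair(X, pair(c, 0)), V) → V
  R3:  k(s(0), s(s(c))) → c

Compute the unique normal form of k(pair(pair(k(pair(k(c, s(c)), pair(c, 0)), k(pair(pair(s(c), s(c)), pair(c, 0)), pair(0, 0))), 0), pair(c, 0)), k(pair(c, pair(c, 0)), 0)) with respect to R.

0

1. k(pair(pair(k(pair(k(c, s(c)), pair(c, 0)), k(pair(pair(s(c), s(c)), pair(c, 0)), pair(0, 0))), 0), pair(c, 0)), k(pair(c, pair(c, 0)), 0))  →  k(pair(c, pair(c, 0)), 0)   [R2 at ε]
2. k(pair(c, pair(c, 0)), 0)  →  0   [R2 at ε]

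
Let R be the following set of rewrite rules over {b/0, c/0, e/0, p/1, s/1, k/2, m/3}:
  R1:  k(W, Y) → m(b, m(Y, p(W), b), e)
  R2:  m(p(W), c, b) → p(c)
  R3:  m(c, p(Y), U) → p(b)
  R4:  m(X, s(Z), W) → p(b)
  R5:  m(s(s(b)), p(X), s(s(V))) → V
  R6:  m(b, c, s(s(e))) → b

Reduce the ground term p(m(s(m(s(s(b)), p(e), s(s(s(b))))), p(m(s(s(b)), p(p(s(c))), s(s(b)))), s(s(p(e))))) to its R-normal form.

p(p(e))

1. p(m(s(m(s(s(b)), p(e), s(s(s(b))))), p(m(s(s(b)), p(p(s(c))), s(s(b)))), s(s(p(e)))))  →  p(m(s(s(b)), p(m(s(s(b)), p(p(s(c))), s(s(b)))), s(s(p(e)))))   [R5 at 1.1.1]
2. p(m(s(s(b)), p(m(s(s(b)), p(p(s(c))), s(s(b)))), s(s(p(e)))))  →  p(p(e))   [R5 at 1]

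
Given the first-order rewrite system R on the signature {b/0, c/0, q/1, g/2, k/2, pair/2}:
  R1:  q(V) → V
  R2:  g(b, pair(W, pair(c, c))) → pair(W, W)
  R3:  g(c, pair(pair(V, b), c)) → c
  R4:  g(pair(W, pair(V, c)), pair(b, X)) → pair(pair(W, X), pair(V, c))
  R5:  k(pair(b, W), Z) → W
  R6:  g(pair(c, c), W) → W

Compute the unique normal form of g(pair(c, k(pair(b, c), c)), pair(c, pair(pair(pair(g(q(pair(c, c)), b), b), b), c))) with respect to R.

1. g(pair(c, k(pair(b, c), c)), pair(c, pair(pair(pair(g(q(pair(c, c)), b), b), b), c)))  →  g(pair(c, c), pair(c, pair(pair(pair(g(q(pair(c, c)), b), b), b), c)))   [R5 at 1.2]
2. g(pair(c, c), pair(c, pair(pair(pair(g(q(pair(c, c)), b), b), b), c)))  →  pair(c, pair(pair(pair(g(q(pair(c, c)), b), b), b), c))   [R6 at ε]
3. pair(c, pair(pair(pair(g(q(pair(c, c)), b), b), b), c))  →  pair(c, pair(pair(pair(g(pair(c, c), b), b), b), c))   [R1 at 2.1.1.1.1]
4. pair(c, pair(pair(pair(g(pair(c, c), b), b), b), c))  →  pair(c, pair(pair(pair(b, b), b), c))   [R6 at 2.1.1.1]

pair(c, pair(pair(pair(b, b), b), c))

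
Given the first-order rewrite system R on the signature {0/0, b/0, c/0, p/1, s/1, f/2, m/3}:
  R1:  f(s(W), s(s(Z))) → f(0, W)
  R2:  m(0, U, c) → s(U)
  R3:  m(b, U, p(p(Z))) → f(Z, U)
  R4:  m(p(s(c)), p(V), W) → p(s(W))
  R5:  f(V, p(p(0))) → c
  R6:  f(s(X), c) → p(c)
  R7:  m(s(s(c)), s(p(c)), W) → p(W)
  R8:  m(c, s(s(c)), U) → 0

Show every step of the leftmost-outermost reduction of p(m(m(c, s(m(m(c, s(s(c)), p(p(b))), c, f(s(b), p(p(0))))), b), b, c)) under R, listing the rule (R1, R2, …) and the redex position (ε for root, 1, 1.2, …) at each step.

1. p(m(m(c, s(m(m(c, s(s(c)), p(p(b))), c, f(s(b), p(p(0))))), b), b, c))  →  p(m(m(c, s(m(0, c, f(s(b), p(p(0))))), b), b, c))   [R8 at 1.1.2.1.1]
2. p(m(m(c, s(m(0, c, f(s(b), p(p(0))))), b), b, c))  →  p(m(m(c, s(m(0, c, c)), b), b, c))   [R5 at 1.1.2.1.3]
3. p(m(m(c, s(m(0, c, c)), b), b, c))  →  p(m(m(c, s(s(c)), b), b, c))   [R2 at 1.1.2.1]
4. p(m(m(c, s(s(c)), b), b, c))  →  p(m(0, b, c))   [R8 at 1.1]
5. p(m(0, b, c))  →  p(s(b))   [R2 at 1]

p(s(b))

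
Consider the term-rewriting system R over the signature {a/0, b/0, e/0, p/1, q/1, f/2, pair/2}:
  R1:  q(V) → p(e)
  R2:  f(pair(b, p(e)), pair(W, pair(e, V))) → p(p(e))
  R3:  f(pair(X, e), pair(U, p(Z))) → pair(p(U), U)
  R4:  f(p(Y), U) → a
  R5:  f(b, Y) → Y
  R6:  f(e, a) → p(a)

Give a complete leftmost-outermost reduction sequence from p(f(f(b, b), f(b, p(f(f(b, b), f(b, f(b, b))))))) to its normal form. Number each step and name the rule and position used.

p(p(b))

1. p(f(f(b, b), f(b, p(f(f(b, b), f(b, f(b, b)))))))  →  p(f(b, f(b, p(f(f(b, b), f(b, f(b, b)))))))   [R5 at 1.1]
2. p(f(b, f(b, p(f(f(b, b), f(b, f(b, b)))))))  →  p(f(b, p(f(f(b, b), f(b, f(b, b))))))   [R5 at 1]
3. p(f(b, p(f(f(b, b), f(b, f(b, b))))))  →  p(p(f(f(b, b), f(b, f(b, b)))))   [R5 at 1]
4. p(p(f(f(b, b), f(b, f(b, b)))))  →  p(p(f(b, f(b, f(b, b)))))   [R5 at 1.1.1]
5. p(p(f(b, f(b, f(b, b)))))  →  p(p(f(b, f(b, b))))   [R5 at 1.1]
6. p(p(f(b, f(b, b))))  →  p(p(f(b, b)))   [R5 at 1.1]
7. p(p(f(b, b)))  →  p(p(b))   [R5 at 1.1]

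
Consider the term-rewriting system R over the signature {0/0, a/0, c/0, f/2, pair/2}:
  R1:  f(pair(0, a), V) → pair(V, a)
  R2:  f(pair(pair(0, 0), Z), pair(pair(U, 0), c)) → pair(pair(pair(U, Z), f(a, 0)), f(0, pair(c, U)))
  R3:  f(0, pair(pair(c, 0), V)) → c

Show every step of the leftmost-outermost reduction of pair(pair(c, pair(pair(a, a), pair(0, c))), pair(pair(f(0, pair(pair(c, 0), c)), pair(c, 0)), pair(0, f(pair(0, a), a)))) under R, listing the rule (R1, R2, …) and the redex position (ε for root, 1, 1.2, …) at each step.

pair(pair(c, pair(pair(a, a), pair(0, c))), pair(pair(c, pair(c, 0)), pair(0, pair(a, a))))

1. pair(pair(c, pair(pair(a, a), pair(0, c))), pair(pair(f(0, pair(pair(c, 0), c)), pair(c, 0)), pair(0, f(pair(0, a), a))))  →  pair(pair(c, pair(pair(a, a), pair(0, c))), pair(pair(c, pair(c, 0)), pair(0, f(pair(0, a), a))))   [R3 at 2.1.1]
2. pair(pair(c, pair(pair(a, a), pair(0, c))), pair(pair(c, pair(c, 0)), pair(0, f(pair(0, a), a))))  →  pair(pair(c, pair(pair(a, a), pair(0, c))), pair(pair(c, pair(c, 0)), pair(0, pair(a, a))))   [R1 at 2.2.2]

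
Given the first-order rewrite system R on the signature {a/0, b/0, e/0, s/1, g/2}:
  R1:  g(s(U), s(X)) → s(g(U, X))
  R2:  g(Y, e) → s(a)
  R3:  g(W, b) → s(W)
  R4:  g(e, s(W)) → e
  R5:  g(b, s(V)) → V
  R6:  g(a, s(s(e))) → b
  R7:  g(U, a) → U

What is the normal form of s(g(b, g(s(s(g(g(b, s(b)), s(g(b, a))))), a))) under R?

s(s(b))

1. s(g(b, g(s(s(g(g(b, s(b)), s(g(b, a))))), a)))  →  s(g(b, s(s(g(g(b, s(b)), s(g(b, a)))))))   [R7 at 1.2]
2. s(g(b, s(s(g(g(b, s(b)), s(g(b, a)))))))  →  s(s(g(g(b, s(b)), s(g(b, a)))))   [R5 at 1]
3. s(s(g(g(b, s(b)), s(g(b, a)))))  →  s(s(g(b, s(g(b, a)))))   [R5 at 1.1.1]
4. s(s(g(b, s(g(b, a)))))  →  s(s(g(b, a)))   [R5 at 1.1]
5. s(s(g(b, a)))  →  s(s(b))   [R7 at 1.1]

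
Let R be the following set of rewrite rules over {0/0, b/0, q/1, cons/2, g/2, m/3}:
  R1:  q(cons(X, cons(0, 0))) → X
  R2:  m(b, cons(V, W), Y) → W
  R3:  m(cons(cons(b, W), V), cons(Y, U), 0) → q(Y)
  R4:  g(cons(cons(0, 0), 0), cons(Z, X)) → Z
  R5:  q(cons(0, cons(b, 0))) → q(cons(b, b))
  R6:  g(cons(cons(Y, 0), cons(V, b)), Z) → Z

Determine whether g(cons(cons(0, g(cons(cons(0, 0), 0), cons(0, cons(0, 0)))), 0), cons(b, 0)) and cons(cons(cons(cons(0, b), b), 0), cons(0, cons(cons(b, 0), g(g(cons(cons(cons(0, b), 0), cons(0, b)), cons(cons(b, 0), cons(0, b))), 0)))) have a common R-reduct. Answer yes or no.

no — NF(t₁) = b, NF(t₂) = cons(cons(cons(cons(0, b), b), 0), cons(0, cons(cons(b, 0), 0)))

Reduce t₁ = g(cons(cons(0, g(cons(cons(0, 0), 0), cons(0, cons(0, 0)))), 0), cons(b, 0)):
1. g(cons(cons(0, g(cons(cons(0, 0), 0), cons(0, cons(0, 0)))), 0), cons(b, 0))  →  g(cons(cons(0, 0), 0), cons(b, 0))   [R4 at 1.1.2]
2. g(cons(cons(0, 0), 0), cons(b, 0))  →  b   [R4 at ε]

Reduce t₂ = cons(cons(cons(cons(0, b), b), 0), cons(0, cons(cons(b, 0), g(g(cons(cons(cons(0, b), 0), cons(0, b)), cons(cons(b, 0), cons(0, b))), 0)))):
1. cons(cons(cons(cons(0, b), b), 0), cons(0, cons(cons(b, 0), g(g(cons(cons(cons(0, b), 0), cons(0, b)), cons(cons(b, 0), cons(0, b))), 0))))  →  cons(cons(cons(cons(0, b), b), 0), cons(0, cons(cons(b, 0), g(cons(cons(b, 0), cons(0, b)), 0))))   [R6 at 2.2.2.1]
2. cons(cons(cons(cons(0, b), b), 0), cons(0, cons(cons(b, 0), g(cons(cons(b, 0), cons(0, b)), 0))))  →  cons(cons(cons(cons(0, b), b), 0), cons(0, cons(cons(b, 0), 0)))   [R6 at 2.2.2]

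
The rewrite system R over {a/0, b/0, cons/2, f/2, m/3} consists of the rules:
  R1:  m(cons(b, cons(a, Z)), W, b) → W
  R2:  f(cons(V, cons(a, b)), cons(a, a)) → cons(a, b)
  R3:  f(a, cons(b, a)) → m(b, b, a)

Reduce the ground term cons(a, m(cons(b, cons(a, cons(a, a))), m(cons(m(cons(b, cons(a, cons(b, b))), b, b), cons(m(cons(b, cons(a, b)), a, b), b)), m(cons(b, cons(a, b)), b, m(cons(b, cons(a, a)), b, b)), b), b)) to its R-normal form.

cons(a, b)

1. cons(a, m(cons(b, cons(a, cons(a, a))), m(cons(m(cons(b, cons(a, cons(b, b))), b, b), cons(m(cons(b, cons(a, b)), a, b), b)), m(cons(b, cons(a, b)), b, m(cons(b, cons(a, a)), b, b)), b), b))  →  cons(a, m(cons(m(cons(b, cons(a, cons(b, b))), b, b), cons(m(cons(b, cons(a, b)), a, b), b)), m(cons(b, cons(a, b)), b, m(cons(b, cons(a, a)), b, b)), b))   [R1 at 2]
2. cons(a, m(cons(m(cons(b, cons(a, cons(b, b))), b, b), cons(m(cons(b, cons(a, b)), a, b), b)), m(cons(b, cons(a, b)), b, m(cons(b, cons(a, a)), b, b)), b))  →  cons(a, m(cons(b, cons(m(cons(b, cons(a, b)), a, b), b)), m(cons(b, cons(a, b)), b, m(cons(b, cons(a, a)), b, b)), b))   [R1 at 2.1.1]
3. cons(a, m(cons(b, cons(m(cons(b, cons(a, b)), a, b), b)), m(cons(b, cons(a, b)), b, m(cons(b, cons(a, a)), b, b)), b))  →  cons(a, m(cons(b, cons(a, b)), m(cons(b, cons(a, b)), b, m(cons(b, cons(a, a)), b, b)), b))   [R1 at 2.1.2.1]
4. cons(a, m(cons(b, cons(a, b)), m(cons(b, cons(a, b)), b, m(cons(b, cons(a, a)), b, b)), b))  →  cons(a, m(cons(b, cons(a, b)), b, m(cons(b, cons(a, a)), b, b)))   [R1 at 2]
5. cons(a, m(cons(b, cons(a, b)), b, m(cons(b, cons(a, a)), b, b)))  →  cons(a, m(cons(b, cons(a, b)), b, b))   [R1 at 2.3]
6. cons(a, m(cons(b, cons(a, b)), b, b))  →  cons(a, b)   [R1 at 2]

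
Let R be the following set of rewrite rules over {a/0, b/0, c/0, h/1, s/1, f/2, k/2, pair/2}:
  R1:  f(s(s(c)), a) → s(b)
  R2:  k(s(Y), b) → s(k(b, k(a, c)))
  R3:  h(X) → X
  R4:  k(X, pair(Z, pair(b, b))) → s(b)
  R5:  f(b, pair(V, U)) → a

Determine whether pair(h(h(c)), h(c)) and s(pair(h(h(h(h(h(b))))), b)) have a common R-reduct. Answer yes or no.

no — NF(t₁) = pair(c, c), NF(t₂) = s(pair(b, b))

Reduce t₁ = pair(h(h(c)), h(c)):
1. pair(h(h(c)), h(c))  →  pair(h(c), h(c))   [R3 at 1]
2. pair(h(c), h(c))  →  pair(c, h(c))   [R3 at 1]
3. pair(c, h(c))  →  pair(c, c)   [R3 at 2]

Reduce t₂ = s(pair(h(h(h(h(h(b))))), b)):
1. s(pair(h(h(h(h(h(b))))), b))  →  s(pair(h(h(h(h(b)))), b))   [R3 at 1.1]
2. s(pair(h(h(h(h(b)))), b))  →  s(pair(h(h(h(b))), b))   [R3 at 1.1]
3. s(pair(h(h(h(b))), b))  →  s(pair(h(h(b)), b))   [R3 at 1.1]
4. s(pair(h(h(b)), b))  →  s(pair(h(b), b))   [R3 at 1.1]
5. s(pair(h(b), b))  →  s(pair(b, b))   [R3 at 1.1]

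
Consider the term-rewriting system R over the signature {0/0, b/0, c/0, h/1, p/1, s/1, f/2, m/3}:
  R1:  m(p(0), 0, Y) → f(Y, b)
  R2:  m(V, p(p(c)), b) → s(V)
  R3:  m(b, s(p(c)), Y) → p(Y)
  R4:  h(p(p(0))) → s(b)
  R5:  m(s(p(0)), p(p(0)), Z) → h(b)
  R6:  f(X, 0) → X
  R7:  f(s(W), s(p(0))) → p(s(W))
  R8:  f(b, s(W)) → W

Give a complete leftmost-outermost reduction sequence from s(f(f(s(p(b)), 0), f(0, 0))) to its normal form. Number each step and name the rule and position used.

s(s(p(b)))

1. s(f(f(s(p(b)), 0), f(0, 0)))  →  s(f(s(p(b)), f(0, 0)))   [R6 at 1.1]
2. s(f(s(p(b)), f(0, 0)))  →  s(f(s(p(b)), 0))   [R6 at 1.2]
3. s(f(s(p(b)), 0))  →  s(s(p(b)))   [R6 at 1]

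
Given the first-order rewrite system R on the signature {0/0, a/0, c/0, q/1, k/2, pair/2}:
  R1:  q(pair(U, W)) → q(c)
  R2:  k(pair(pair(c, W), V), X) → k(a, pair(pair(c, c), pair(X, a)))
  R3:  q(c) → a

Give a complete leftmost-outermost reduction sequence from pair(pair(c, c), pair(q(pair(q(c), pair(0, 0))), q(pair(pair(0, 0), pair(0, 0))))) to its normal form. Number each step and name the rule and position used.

pair(pair(c, c), pair(a, a))

1. pair(pair(c, c), pair(q(pair(q(c), pair(0, 0))), q(pair(pair(0, 0), pair(0, 0)))))  →  pair(pair(c, c), pair(q(c), q(pair(pair(0, 0), pair(0, 0)))))   [R1 at 2.1]
2. pair(pair(c, c), pair(q(c), q(pair(pair(0, 0), pair(0, 0)))))  →  pair(pair(c, c), pair(a, q(pair(pair(0, 0), pair(0, 0)))))   [R3 at 2.1]
3. pair(pair(c, c), pair(a, q(pair(pair(0, 0), pair(0, 0)))))  →  pair(pair(c, c), pair(a, q(c)))   [R1 at 2.2]
4. pair(pair(c, c), pair(a, q(c)))  →  pair(pair(c, c), pair(a, a))   [R3 at 2.2]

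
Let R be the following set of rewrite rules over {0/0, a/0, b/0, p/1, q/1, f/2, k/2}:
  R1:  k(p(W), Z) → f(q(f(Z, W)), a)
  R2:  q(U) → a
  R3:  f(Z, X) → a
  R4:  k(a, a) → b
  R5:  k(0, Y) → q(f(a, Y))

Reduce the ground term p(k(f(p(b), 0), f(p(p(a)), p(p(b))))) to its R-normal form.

p(b)

1. p(k(f(p(b), 0), f(p(p(a)), p(p(b)))))  →  p(k(a, f(p(p(a)), p(p(b)))))   [R3 at 1.1]
2. p(k(a, f(p(p(a)), p(p(b)))))  →  p(k(a, a))   [R3 at 1.2]
3. p(k(a, a))  →  p(b)   [R4 at 1]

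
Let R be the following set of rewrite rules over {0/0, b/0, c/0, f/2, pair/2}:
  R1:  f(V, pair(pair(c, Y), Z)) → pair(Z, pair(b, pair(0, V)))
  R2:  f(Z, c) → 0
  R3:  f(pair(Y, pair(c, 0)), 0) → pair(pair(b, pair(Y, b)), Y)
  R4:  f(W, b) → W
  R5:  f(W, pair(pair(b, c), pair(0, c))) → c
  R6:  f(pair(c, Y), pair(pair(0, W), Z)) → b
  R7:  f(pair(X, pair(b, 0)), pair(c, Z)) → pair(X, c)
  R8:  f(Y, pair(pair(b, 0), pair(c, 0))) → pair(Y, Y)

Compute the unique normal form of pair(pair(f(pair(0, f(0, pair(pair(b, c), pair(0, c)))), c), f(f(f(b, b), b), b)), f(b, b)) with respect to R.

pair(pair(0, b), b)

1. pair(pair(f(pair(0, f(0, pair(pair(b, c), pair(0, c)))), c), f(f(f(b, b), b), b)), f(b, b))  →  pair(pair(0, f(f(f(b, b), b), b)), f(b, b))   [R2 at 1.1]
2. pair(pair(0, f(f(f(b, b), b), b)), f(b, b))  →  pair(pair(0, f(f(b, b), b)), f(b, b))   [R4 at 1.2]
3. pair(pair(0, f(f(b, b), b)), f(b, b))  →  pair(pair(0, f(b, b)), f(b, b))   [R4 at 1.2]
4. pair(pair(0, f(b, b)), f(b, b))  →  pair(pair(0, b), f(b, b))   [R4 at 1.2]
5. pair(pair(0, b), f(b, b))  →  pair(pair(0, b), b)   [R4 at 2]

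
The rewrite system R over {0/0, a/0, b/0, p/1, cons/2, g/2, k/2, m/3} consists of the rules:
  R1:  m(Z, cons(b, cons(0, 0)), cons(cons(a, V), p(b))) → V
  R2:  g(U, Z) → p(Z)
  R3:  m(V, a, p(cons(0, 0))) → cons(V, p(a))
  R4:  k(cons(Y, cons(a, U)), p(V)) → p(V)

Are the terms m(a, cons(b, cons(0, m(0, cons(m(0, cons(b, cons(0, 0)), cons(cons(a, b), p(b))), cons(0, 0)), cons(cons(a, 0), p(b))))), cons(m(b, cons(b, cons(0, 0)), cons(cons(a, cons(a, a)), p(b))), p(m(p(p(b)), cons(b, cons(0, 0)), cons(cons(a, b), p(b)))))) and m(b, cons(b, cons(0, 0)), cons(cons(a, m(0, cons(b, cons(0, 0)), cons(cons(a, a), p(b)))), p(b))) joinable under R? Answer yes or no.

yes — NF(t₁) = a, NF(t₂) = a

Reduce t₁ = m(a, cons(b, cons(0, m(0, cons(m(0, cons(b, cons(0, 0)), cons(cons(a, b), p(b))), cons(0, 0)), cons(cons(a, 0), p(b))))), cons(m(b, cons(b, cons(0, 0)), cons(cons(a, cons(a, a)), p(b))), p(m(p(p(b)), cons(b, cons(0, 0)), cons(cons(a, b), p(b)))))):
1. m(a, cons(b, cons(0, m(0, cons(m(0, cons(b, cons(0, 0)), cons(cons(a, b), p(b))), cons(0, 0)), cons(cons(a, 0), p(b))))), cons(m(b, cons(b, cons(0, 0)), cons(cons(a, cons(a, a)), p(b))), p(m(p(p(b)), cons(b, cons(0, 0)), cons(cons(a, b), p(b))))))  →  m(a, cons(b, cons(0, m(0, cons(b, cons(0, 0)), cons(cons(a, 0), p(b))))), cons(m(b, cons(b, cons(0, 0)), cons(cons(a, cons(a, a)), p(b))), p(m(p(p(b)), cons(b, cons(0, 0)), cons(cons(a, b), p(b))))))   [R1 at 2.2.2.2.1]
2. m(a, cons(b, cons(0, m(0, cons(b, cons(0, 0)), cons(cons(a, 0), p(b))))), cons(m(b, cons(b, cons(0, 0)), cons(cons(a, cons(a, a)), p(b))), p(m(p(p(b)), cons(b, cons(0, 0)), cons(cons(a, b), p(b))))))  →  m(a, cons(b, cons(0, 0)), cons(m(b, cons(b, cons(0, 0)), cons(cons(a, cons(a, a)), p(b))), p(m(p(p(b)), cons(b, cons(0, 0)), cons(cons(a, b), p(b))))))   [R1 at 2.2.2]
3. m(a, cons(b, cons(0, 0)), cons(m(b, cons(b, cons(0, 0)), cons(cons(a, cons(a, a)), p(b))), p(m(p(p(b)), cons(b, cons(0, 0)), cons(cons(a, b), p(b))))))  →  m(a, cons(b, cons(0, 0)), cons(cons(a, a), p(m(p(p(b)), cons(b, cons(0, 0)), cons(cons(a, b), p(b))))))   [R1 at 3.1]
4. m(a, cons(b, cons(0, 0)), cons(cons(a, a), p(m(p(p(b)), cons(b, cons(0, 0)), cons(cons(a, b), p(b))))))  →  m(a, cons(b, cons(0, 0)), cons(cons(a, a), p(b)))   [R1 at 3.2.1]
5. m(a, cons(b, cons(0, 0)), cons(cons(a, a), p(b)))  →  a   [R1 at ε]

Reduce t₂ = m(b, cons(b, cons(0, 0)), cons(cons(a, m(0, cons(b, cons(0, 0)), cons(cons(a, a), p(b)))), p(b))):
1. m(b, cons(b, cons(0, 0)), cons(cons(a, m(0, cons(b, cons(0, 0)), cons(cons(a, a), p(b)))), p(b)))  →  m(0, cons(b, cons(0, 0)), cons(cons(a, a), p(b)))   [R1 at ε]
2. m(0, cons(b, cons(0, 0)), cons(cons(a, a), p(b)))  →  a   [R1 at ε]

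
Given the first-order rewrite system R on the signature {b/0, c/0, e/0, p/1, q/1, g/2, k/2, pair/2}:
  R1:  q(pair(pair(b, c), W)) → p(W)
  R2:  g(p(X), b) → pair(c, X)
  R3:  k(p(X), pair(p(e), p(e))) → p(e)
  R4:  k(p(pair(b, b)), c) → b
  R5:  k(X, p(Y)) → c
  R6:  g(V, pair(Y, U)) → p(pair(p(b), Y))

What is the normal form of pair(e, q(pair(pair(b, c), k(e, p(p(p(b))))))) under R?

1. pair(e, q(pair(pair(b, c), k(e, p(p(p(b)))))))  →  pair(e, p(k(e, p(p(p(b))))))   [R1 at 2]
2. pair(e, p(k(e, p(p(p(b))))))  →  pair(e, p(c))   [R5 at 2.1]

pair(e, p(c))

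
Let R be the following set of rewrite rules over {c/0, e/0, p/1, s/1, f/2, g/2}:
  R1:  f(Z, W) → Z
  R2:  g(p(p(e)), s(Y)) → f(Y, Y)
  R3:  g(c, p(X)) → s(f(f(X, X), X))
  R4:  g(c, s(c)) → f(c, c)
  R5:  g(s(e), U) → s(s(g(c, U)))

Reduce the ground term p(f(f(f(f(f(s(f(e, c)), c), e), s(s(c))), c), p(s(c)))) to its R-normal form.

1. p(f(f(f(f(f(s(f(e, c)), c), e), s(s(c))), c), p(s(c))))  →  p(f(f(f(f(s(f(e, c)), c), e), s(s(c))), c))   [R1 at 1]
2. p(f(f(f(f(s(f(e, c)), c), e), s(s(c))), c))  →  p(f(f(f(s(f(e, c)), c), e), s(s(c))))   [R1 at 1]
3. p(f(f(f(s(f(e, c)), c), e), s(s(c))))  →  p(f(f(s(f(e, c)), c), e))   [R1 at 1]
4. p(f(f(s(f(e, c)), c), e))  →  p(f(s(f(e, c)), c))   [R1 at 1]
5. p(f(s(f(e, c)), c))  →  p(s(f(e, c)))   [R1 at 1]
6. p(s(f(e, c)))  →  p(s(e))   [R1 at 1.1]

p(s(e))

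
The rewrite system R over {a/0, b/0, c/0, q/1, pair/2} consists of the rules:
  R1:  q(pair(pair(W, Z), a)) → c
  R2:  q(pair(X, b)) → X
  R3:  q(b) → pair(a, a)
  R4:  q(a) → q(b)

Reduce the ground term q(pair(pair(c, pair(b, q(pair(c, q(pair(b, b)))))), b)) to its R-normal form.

pair(c, pair(b, c))

1. q(pair(pair(c, pair(b, q(pair(c, q(pair(b, b)))))), b))  →  pair(c, pair(b, q(pair(c, q(pair(b, b))))))   [R2 at ε]
2. pair(c, pair(b, q(pair(c, q(pair(b, b))))))  →  pair(c, pair(b, q(pair(c, b))))   [R2 at 2.2.1.2]
3. pair(c, pair(b, q(pair(c, b))))  →  pair(c, pair(b, c))   [R2 at 2.2]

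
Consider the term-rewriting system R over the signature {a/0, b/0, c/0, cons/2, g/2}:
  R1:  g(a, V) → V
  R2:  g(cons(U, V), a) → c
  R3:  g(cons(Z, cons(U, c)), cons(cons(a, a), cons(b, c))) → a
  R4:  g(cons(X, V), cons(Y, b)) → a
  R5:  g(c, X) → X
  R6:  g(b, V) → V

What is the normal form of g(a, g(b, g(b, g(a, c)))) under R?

1. g(a, g(b, g(b, g(a, c))))  →  g(b, g(b, g(a, c)))   [R1 at ε]
2. g(b, g(b, g(a, c)))  →  g(b, g(a, c))   [R6 at ε]
3. g(b, g(a, c))  →  g(a, c)   [R6 at ε]
4. g(a, c)  →  c   [R1 at ε]

c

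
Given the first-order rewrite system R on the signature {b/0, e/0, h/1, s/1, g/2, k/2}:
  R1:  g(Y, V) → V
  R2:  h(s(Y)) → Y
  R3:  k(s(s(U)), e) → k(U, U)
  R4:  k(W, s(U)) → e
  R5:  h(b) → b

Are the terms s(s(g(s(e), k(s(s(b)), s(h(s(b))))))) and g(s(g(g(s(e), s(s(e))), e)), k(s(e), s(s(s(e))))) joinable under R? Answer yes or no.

no — NF(t₁) = s(s(e)), NF(t₂) = e

Reduce t₁ = s(s(g(s(e), k(s(s(b)), s(h(s(b))))))):
1. s(s(g(s(e), k(s(s(b)), s(h(s(b)))))))  →  s(s(k(s(s(b)), s(h(s(b))))))   [R1 at 1.1]
2. s(s(k(s(s(b)), s(h(s(b))))))  →  s(s(e))   [R4 at 1.1]

Reduce t₂ = g(s(g(g(s(e), s(s(e))), e)), k(s(e), s(s(s(e))))):
1. g(s(g(g(s(e), s(s(e))), e)), k(s(e), s(s(s(e)))))  →  k(s(e), s(s(s(e))))   [R1 at ε]
2. k(s(e), s(s(s(e))))  →  e   [R4 at ε]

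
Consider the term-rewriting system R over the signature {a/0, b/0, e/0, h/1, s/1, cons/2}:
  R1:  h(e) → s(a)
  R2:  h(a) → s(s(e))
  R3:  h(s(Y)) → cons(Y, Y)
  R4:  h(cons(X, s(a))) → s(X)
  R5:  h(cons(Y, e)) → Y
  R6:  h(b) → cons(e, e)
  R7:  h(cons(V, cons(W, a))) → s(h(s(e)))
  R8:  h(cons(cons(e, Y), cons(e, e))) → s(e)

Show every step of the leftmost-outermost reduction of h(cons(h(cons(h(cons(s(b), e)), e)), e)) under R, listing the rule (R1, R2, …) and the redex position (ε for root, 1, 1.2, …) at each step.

1. h(cons(h(cons(h(cons(s(b), e)), e)), e))  →  h(cons(h(cons(s(b), e)), e))   [R5 at ε]
2. h(cons(h(cons(s(b), e)), e))  →  h(cons(s(b), e))   [R5 at ε]
3. h(cons(s(b), e))  →  s(b)   [R5 at ε]

s(b)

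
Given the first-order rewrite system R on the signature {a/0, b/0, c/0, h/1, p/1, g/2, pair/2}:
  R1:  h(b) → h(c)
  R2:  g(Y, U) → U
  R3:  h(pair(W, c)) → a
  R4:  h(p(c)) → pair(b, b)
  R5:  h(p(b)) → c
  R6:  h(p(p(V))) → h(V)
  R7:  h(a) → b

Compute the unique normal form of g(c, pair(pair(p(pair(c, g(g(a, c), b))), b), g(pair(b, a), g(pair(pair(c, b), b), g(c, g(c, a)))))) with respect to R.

1. g(c, pair(pair(p(pair(c, g(g(a, c), b))), b), g(pair(b, a), g(pair(pair(c, b), b), g(c, g(c, a))))))  →  pair(pair(p(pair(c, g(g(a, c), b))), b), g(pair(b, a), g(pair(pair(c, b), b), g(c, g(c, a)))))   [R2 at ε]
2. pair(pair(p(pair(c, g(g(a, c), b))), b), g(pair(b, a), g(pair(pair(c, b), b), g(c, g(c, a)))))  →  pair(pair(p(pair(c, b)), b), g(pair(b, a), g(pair(pair(c, b), b), g(c, g(c, a)))))   [R2 at 1.1.1.2]
3. pair(pair(p(pair(c, b)), b), g(pair(b, a), g(pair(pair(c, b), b), g(c, g(c, a)))))  →  pair(pair(p(pair(c, b)), b), g(pair(pair(c, b), b), g(c, g(c, a))))   [R2 at 2]
4. pair(pair(p(pair(c, b)), b), g(pair(pair(c, b), b), g(c, g(c, a))))  →  pair(pair(p(pair(c, b)), b), g(c, g(c, a)))   [R2 at 2]
5. pair(pair(p(pair(c, b)), b), g(c, g(c, a)))  →  pair(pair(p(pair(c, b)), b), g(c, a))   [R2 at 2]
6. pair(pair(p(pair(c, b)), b), g(c, a))  →  pair(pair(p(pair(c, b)), b), a)   [R2 at 2]

pair(pair(p(pair(c, b)), b), a)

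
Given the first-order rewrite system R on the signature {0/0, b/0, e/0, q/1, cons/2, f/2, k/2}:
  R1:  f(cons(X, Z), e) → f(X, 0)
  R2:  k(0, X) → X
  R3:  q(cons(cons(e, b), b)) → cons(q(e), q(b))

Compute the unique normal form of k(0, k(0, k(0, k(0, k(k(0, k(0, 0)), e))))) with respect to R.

1. k(0, k(0, k(0, k(0, k(k(0, k(0, 0)), e)))))  →  k(0, k(0, k(0, k(k(0, k(0, 0)), e))))   [R2 at ε]
2. k(0, k(0, k(0, k(k(0, k(0, 0)), e))))  →  k(0, k(0, k(k(0, k(0, 0)), e)))   [R2 at ε]
3. k(0, k(0, k(k(0, k(0, 0)), e)))  →  k(0, k(k(0, k(0, 0)), e))   [R2 at ε]
4. k(0, k(k(0, k(0, 0)), e))  →  k(k(0, k(0, 0)), e)   [R2 at ε]
5. k(k(0, k(0, 0)), e)  →  k(k(0, 0), e)   [R2 at 1]
6. k(k(0, 0), e)  →  k(0, e)   [R2 at 1]
7. k(0, e)  →  e   [R2 at ε]

e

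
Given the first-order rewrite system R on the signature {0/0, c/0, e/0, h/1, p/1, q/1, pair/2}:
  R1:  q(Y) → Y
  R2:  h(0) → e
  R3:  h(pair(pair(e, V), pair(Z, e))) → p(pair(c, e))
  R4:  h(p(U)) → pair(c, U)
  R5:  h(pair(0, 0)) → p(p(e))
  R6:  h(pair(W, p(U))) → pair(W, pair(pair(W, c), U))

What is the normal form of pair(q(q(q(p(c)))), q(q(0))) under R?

1. pair(q(q(q(p(c)))), q(q(0)))  →  pair(q(q(p(c))), q(q(0)))   [R1 at 1]
2. pair(q(q(p(c))), q(q(0)))  →  pair(q(p(c)), q(q(0)))   [R1 at 1]
3. pair(q(p(c)), q(q(0)))  →  pair(p(c), q(q(0)))   [R1 at 1]
4. pair(p(c), q(q(0)))  →  pair(p(c), q(0))   [R1 at 2]
5. pair(p(c), q(0))  →  pair(p(c), 0)   [R1 at 2]

pair(p(c), 0)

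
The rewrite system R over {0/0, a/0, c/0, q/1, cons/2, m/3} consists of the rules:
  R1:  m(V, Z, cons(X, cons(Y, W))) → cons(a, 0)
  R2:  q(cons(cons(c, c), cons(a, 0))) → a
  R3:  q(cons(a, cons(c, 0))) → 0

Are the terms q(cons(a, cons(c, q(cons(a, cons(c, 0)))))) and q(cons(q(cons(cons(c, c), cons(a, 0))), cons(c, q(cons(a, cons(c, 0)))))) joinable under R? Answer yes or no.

Reduce t₁ = q(cons(a, cons(c, q(cons(a, cons(c, 0)))))):
1. q(cons(a, cons(c, q(cons(a, cons(c, 0))))))  →  q(cons(a, cons(c, 0)))   [R3 at 1.2.2]
2. q(cons(a, cons(c, 0)))  →  0   [R3 at ε]

Reduce t₂ = q(cons(q(cons(cons(c, c), cons(a, 0))), cons(c, q(cons(a, cons(c, 0)))))):
1. q(cons(q(cons(cons(c, c), cons(a, 0))), cons(c, q(cons(a, cons(c, 0))))))  →  q(cons(a, cons(c, q(cons(a, cons(c, 0))))))   [R2 at 1.1]
2. q(cons(a, cons(c, q(cons(a, cons(c, 0))))))  →  q(cons(a, cons(c, 0)))   [R3 at 1.2.2]
3. q(cons(a, cons(c, 0)))  →  0   [R3 at ε]

yes — NF(t₁) = 0, NF(t₂) = 0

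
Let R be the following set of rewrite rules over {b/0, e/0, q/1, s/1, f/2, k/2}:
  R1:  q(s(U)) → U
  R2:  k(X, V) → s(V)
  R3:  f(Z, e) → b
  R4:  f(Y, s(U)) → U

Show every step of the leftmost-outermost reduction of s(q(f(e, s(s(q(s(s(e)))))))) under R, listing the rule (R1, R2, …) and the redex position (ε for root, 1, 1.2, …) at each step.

s(s(e))

1. s(q(f(e, s(s(q(s(s(e))))))))  →  s(q(s(q(s(s(e))))))   [R4 at 1.1]
2. s(q(s(q(s(s(e))))))  →  s(q(s(s(e))))   [R1 at 1]
3. s(q(s(s(e))))  →  s(s(e))   [R1 at 1]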